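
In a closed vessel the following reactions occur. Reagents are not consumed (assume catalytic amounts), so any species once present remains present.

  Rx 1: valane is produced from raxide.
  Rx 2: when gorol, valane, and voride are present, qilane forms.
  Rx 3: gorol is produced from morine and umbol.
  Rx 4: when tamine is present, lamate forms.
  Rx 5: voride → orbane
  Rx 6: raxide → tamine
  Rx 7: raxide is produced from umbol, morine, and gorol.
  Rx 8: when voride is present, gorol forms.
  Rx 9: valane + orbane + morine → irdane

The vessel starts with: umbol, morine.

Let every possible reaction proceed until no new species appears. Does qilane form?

qilane would need gorol, valane, and voride (Rx 2), but voride never forms.

No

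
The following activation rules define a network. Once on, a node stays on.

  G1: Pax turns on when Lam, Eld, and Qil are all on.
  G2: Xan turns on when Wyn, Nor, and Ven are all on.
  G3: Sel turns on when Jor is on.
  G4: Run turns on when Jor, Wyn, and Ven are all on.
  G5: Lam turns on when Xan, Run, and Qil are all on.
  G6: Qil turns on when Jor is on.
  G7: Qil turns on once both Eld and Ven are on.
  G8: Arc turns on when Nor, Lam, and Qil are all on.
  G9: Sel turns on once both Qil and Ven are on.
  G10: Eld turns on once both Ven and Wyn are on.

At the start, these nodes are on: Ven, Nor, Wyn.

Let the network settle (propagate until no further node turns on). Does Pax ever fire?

No

Pax would need Lam, Eld, and Qil (G1), but Lam never turns on.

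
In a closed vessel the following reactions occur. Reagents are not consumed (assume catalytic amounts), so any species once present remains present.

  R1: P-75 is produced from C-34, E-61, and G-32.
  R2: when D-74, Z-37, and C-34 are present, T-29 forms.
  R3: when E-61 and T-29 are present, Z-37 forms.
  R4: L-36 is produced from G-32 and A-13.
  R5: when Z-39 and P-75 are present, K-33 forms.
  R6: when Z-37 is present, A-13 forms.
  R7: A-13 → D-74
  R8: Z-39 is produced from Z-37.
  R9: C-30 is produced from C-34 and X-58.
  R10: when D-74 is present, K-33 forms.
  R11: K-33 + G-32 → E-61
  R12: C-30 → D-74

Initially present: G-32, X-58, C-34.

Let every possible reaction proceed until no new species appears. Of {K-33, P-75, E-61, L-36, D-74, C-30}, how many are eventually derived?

5

C-34 and X-58 present → C-30 forms (R9).
C-30 present → D-74 forms (R12).
D-74 present → K-33 forms (R10).
K-33 and G-32 present → E-61 forms (R11).
C-34, E-61, and G-32 present → P-75 forms (R1).
K-33: reached.
P-75: reached.
E-61: reached.
L-36 would need G-32 and A-13 (R4), but A-13 never forms.
D-74: reached.
C-30: reached.
Reached: K-33, P-75, E-61, D-74, and C-30 — 5 of the 6.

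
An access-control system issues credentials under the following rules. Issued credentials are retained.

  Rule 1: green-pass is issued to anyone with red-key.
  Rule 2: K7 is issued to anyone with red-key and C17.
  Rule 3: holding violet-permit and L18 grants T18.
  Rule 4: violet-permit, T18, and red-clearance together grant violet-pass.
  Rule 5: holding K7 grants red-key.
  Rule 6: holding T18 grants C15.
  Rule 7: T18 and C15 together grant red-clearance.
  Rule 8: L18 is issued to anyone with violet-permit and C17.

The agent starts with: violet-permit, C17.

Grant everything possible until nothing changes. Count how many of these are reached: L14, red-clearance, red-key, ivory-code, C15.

2

Holding violet-permit and C17 grants L18 (Rule 8).
Holding violet-permit and L18 grants T18 (Rule 3).
Holding T18 grants C15 (Rule 6).
Holding T18 and C15 grants red-clearance (Rule 7).
No rule produces L14, and it is not given.
red-clearance: reached.
red-key would need K7 (Rule 5), but K7 is never granted.
No rule produces ivory-code, and it is not given.
C15: reached.
Reached: red-clearance and C15 — 2 of the 5.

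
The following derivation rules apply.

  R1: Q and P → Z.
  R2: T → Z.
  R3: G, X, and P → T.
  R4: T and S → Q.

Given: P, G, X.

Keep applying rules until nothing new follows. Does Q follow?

Q would need T and S (R4), but S is never established.

No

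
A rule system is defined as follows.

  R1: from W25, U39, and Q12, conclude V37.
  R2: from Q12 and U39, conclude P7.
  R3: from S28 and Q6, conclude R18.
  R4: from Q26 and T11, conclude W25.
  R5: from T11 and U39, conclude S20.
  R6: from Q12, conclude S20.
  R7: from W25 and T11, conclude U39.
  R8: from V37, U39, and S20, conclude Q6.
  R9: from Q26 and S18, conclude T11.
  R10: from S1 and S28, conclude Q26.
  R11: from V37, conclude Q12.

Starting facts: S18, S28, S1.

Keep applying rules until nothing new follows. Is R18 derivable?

R18 would need S28 and Q6 (R3), but Q6 is never established.

No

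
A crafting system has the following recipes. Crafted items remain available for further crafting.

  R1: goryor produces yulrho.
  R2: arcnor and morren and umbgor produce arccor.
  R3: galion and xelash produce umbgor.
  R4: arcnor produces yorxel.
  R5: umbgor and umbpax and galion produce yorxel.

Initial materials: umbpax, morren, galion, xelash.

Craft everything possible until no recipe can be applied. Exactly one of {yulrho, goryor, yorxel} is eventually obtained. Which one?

yorxel

galion and xelash → umbgor (R3).
Using R5, umbgor, umbpax, and galion make yorxel.
yulrho would need goryor (R1), but goryor is never obtained. No rule produces goryor, and it is not given.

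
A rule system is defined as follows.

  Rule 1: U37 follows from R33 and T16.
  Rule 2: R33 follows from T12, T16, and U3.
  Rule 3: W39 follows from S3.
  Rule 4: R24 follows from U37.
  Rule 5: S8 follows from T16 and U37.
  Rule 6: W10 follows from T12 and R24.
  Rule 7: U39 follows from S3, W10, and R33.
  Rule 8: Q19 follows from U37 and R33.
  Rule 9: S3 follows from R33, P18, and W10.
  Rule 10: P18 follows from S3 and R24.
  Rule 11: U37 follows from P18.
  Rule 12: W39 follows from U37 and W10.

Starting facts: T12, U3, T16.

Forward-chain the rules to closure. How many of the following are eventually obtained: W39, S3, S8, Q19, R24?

From T12, T16, and U3, Rule 2 gives R33.
From R33 and T16, Rule 1 gives U37.
From U37 and R33, Rule 8 gives Q19.
From U37, Rule 4 gives R24.
T16 and U37 hold, so S8 follows (Rule 5).
From T12 and R24, Rule 6 gives W10.
U37 and W10 hold, so W39 follows (Rule 12).
W39: reached.
S3 would need R33, P18, and W10 (Rule 9), but P18 is never established.
S8: reached.
Q19: reached.
R24: reached.
Reached: W39, S8, Q19, and R24 — 4 of the 5.

4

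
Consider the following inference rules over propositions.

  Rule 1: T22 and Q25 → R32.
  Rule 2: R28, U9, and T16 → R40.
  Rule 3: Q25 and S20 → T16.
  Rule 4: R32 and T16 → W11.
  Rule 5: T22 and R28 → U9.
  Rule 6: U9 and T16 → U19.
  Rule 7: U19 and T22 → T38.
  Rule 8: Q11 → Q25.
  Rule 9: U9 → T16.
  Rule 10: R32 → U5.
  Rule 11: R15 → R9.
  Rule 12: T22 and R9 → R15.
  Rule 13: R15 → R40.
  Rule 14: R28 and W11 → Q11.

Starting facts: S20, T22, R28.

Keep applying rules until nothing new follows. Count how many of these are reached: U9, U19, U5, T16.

3

T22 and R28 hold, so U9 follows (Rule 5).
U9 holds, so T16 follows (Rule 9).
From U9 and T16, Rule 6 gives U19.
U9: reached.
U19: reached.
U5 would need R32 (Rule 10), but R32 is never established.
T16: reached.
Reached: U9, U19, and T16 — 3 of the 4.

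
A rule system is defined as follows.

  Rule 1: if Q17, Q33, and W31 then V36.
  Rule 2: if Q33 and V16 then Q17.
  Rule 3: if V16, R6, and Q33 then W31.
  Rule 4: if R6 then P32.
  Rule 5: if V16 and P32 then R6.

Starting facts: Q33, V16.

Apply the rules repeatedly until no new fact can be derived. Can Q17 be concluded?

Yes

From Q33 and V16, Rule 2 gives Q17.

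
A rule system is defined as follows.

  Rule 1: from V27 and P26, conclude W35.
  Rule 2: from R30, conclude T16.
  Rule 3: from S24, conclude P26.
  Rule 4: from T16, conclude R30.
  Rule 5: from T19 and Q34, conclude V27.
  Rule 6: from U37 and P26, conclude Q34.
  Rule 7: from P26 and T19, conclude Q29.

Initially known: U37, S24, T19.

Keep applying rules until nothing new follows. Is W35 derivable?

From S24, Rule 3 gives P26.
U37 and P26 hold, so Q34 follows (Rule 6).
T19 and Q34 hold, so V27 follows (Rule 5).
V27 and P26 hold, so W35 follows (Rule 1).

Yes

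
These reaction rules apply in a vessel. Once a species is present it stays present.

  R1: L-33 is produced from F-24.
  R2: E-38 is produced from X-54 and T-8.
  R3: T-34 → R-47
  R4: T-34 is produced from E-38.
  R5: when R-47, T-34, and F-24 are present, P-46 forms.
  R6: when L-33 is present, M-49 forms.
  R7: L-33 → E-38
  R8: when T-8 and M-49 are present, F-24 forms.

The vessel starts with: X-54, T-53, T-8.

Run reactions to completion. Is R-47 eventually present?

Yes

X-54 and T-8 present → E-38 forms (R2).
E-38 present → T-34 forms (R4).
T-34 present → R-47 forms (R3).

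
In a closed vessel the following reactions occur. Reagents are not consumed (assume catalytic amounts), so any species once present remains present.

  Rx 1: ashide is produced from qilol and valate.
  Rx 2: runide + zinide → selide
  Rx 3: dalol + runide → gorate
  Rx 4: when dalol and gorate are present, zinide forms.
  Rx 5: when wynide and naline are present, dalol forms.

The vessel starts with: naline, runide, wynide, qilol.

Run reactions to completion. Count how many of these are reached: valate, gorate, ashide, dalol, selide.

3

wynide and naline present → dalol forms (Rx 5).
dalol and runide present → gorate forms (Rx 3).
dalol and gorate present → zinide forms (Rx 4).
runide and zinide present → selide forms (Rx 2).
No rule produces valate, and it is not given.
gorate: reached.
ashide would need qilol and valate (Rx 1), but valate never forms.
dalol: reached.
selide: reached.
Reached: gorate, dalol, and selide — 3 of the 5.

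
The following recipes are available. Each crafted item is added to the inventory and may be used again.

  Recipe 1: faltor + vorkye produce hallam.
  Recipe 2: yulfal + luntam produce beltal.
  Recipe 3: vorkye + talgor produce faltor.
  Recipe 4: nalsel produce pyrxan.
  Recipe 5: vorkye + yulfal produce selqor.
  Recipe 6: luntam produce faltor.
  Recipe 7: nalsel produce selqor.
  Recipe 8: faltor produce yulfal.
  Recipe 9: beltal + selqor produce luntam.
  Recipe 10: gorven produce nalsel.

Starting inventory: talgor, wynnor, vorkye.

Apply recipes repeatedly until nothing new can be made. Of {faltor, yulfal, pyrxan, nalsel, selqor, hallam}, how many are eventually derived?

Using Recipe 3, vorkye and talgor make faltor.
faltor → yulfal (Recipe 8).
faltor + vorkye → hallam (Recipe 1).
vorkye + yulfal → selqor (Recipe 5).
faltor: reached.
yulfal: reached.
pyrxan would need nalsel (Recipe 4), but nalsel is never obtained.
nalsel would need gorven (Recipe 10), but gorven is never obtained.
selqor: reached.
hallam: reached.
Reached: faltor, yulfal, selqor, and hallam — 4 of the 6.

4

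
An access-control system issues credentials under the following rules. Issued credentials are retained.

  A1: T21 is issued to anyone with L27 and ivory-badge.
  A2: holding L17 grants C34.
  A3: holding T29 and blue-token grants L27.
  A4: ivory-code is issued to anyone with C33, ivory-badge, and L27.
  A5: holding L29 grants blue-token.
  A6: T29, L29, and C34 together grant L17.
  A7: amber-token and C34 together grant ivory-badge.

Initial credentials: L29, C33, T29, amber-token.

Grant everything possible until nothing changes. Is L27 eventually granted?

Yes

Holding L29 grants blue-token (A5).
Holding T29 and blue-token grants L27 (A3).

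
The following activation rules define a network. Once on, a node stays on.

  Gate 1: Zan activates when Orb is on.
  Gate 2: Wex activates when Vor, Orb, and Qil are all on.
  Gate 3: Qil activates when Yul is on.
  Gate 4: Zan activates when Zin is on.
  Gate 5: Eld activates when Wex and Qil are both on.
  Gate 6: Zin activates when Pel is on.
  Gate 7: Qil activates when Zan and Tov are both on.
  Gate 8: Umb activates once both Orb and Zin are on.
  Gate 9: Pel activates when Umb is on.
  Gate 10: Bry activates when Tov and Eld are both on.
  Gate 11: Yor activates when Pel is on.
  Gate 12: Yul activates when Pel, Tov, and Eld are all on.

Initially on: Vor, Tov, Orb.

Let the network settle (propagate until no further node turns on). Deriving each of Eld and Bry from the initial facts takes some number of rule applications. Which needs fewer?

Eld: Gate 1: Orb on → Zan on. Gate 7: Zan and Tov on → Qil on. Gate 2: Vor, Orb, and Qil on → Wex on. Gate 5: Wex and Qil on → Eld on. [4 rule applications]
Bry: Gate 1: Orb on → Zan on. Gate 7: Zan and Tov on → Qil on. Gate 2: Vor, Orb, and Qil on → Wex on. Wex and Qil are on, so Eld activates (Gate 5). Tov and Eld are on, so Bry activates (Gate 10). [5 rule applications]
Eld needs fewer.

Eld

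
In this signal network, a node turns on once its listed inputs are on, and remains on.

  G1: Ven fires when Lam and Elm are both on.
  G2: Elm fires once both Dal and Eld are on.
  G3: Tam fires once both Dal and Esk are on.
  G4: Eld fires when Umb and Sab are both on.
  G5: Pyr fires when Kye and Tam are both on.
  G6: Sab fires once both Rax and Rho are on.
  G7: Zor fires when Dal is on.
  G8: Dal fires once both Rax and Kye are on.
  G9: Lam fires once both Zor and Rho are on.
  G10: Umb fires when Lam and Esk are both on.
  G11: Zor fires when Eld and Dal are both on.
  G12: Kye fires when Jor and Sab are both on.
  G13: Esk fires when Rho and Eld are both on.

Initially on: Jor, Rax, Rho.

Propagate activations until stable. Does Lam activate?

Rax and Rho are on, so Sab fires (G6).
Jor and Sab are on, so Kye fires (G12).
G8: Rax and Kye on → Dal on.
G7: Dal on → Zor on.
G9: Zor and Rho on → Lam on.

Yes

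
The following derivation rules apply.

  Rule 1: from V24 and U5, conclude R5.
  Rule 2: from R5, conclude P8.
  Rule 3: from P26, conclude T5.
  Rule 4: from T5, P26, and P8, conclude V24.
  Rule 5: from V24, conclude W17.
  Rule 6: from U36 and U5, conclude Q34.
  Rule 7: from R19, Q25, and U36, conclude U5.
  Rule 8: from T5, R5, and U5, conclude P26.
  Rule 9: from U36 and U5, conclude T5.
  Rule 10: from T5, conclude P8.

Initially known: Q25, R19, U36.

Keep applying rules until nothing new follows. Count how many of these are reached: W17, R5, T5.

From R19, Q25, and U36, Rule 7 gives U5.
From U36 and U5, Rule 9 gives T5.
W17 would need V24 (Rule 5), but V24 is never established.
R5 would need V24 and U5 (Rule 1), but V24 is never established.
T5: reached.
Reached: T5 — 1 of the 3.

1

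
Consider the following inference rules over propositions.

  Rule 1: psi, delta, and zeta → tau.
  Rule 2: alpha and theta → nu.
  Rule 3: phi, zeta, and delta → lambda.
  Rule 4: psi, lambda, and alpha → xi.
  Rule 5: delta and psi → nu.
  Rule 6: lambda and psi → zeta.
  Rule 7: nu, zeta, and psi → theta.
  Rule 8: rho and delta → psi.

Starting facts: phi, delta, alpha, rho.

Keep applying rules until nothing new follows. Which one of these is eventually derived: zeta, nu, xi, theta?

nu

rho and delta hold, so psi follows (Rule 8).
delta and psi hold, so nu follows (Rule 5).
theta would need nu, zeta, and psi (Rule 7), but zeta is never established. xi would need psi, lambda, and alpha (Rule 4), but lambda is never established. zeta would need lambda and psi (Rule 6), but lambda is never established.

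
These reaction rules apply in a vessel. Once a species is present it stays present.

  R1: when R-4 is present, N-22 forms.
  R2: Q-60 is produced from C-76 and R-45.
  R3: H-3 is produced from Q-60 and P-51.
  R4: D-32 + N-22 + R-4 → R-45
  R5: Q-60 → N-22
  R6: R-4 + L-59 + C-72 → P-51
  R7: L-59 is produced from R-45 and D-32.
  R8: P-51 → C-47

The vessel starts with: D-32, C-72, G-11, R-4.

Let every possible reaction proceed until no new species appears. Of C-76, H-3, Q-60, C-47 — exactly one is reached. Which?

R-4 present → N-22 forms (R1).
D-32, N-22, and R-4 present → R-45 forms (R4).
R-45 and D-32 present → L-59 forms (R7).
R-4, L-59, and C-72 present → P-51 forms (R6).
P-51 present → C-47 forms (R8).
H-3 would need Q-60 and P-51 (R3), but Q-60 never forms. Q-60 would need C-76 and R-45 (R2), but C-76 never forms. No rule produces C-76, and it is not given.

C-47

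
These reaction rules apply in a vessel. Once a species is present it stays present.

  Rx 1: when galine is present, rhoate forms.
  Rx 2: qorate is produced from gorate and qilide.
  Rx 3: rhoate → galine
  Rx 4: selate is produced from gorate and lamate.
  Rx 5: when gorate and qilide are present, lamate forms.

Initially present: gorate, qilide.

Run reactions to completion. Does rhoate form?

rhoate would need galine (Rx 1), but galine never forms.

No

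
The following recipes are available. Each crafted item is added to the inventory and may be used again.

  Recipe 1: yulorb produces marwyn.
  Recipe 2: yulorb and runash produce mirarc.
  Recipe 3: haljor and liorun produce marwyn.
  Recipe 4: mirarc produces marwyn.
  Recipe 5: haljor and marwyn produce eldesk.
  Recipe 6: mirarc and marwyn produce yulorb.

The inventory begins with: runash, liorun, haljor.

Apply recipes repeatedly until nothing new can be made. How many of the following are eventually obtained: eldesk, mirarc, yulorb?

1

Using Recipe 3, haljor and liorun make marwyn.
haljor and marwyn → eldesk (Recipe 5).
eldesk: reached.
mirarc would need yulorb and runash (Recipe 2), but yulorb is never obtained.
yulorb would need mirarc and marwyn (Recipe 6), but mirarc is never obtained.
Reached: eldesk — 1 of the 3.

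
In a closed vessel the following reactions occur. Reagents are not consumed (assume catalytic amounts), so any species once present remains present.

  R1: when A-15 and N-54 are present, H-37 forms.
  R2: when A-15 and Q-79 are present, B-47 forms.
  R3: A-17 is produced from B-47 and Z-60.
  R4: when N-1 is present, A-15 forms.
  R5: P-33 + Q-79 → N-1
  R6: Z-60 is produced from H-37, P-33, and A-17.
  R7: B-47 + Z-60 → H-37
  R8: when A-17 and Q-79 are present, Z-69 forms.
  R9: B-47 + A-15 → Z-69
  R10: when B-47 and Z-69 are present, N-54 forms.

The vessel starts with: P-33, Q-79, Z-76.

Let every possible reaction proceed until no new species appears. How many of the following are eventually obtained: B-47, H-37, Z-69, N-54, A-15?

5

P-33 and Q-79 present → N-1 forms (R5).
N-1 present → A-15 forms (R4).
A-15 and Q-79 present → B-47 forms (R2).
B-47 and A-15 present → Z-69 forms (R9).
B-47 and Z-69 present → N-54 forms (R10).
A-15 and N-54 present → H-37 forms (R1).
B-47: reached.
H-37: reached.
Z-69: reached.
N-54: reached.
A-15: reached.
All 5 are reached.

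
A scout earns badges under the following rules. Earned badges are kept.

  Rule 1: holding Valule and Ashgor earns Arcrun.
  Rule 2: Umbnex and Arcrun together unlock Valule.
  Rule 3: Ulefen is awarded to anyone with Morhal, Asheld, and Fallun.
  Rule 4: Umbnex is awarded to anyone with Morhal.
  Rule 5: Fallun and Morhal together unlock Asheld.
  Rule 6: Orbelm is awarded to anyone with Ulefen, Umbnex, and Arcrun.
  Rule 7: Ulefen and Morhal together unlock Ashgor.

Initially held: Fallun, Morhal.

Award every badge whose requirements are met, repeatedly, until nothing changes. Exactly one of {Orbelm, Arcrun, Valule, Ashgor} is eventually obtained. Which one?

With Fallun and Morhal, Asheld is earned (Rule 5).
With Morhal, Asheld, and Fallun, Ulefen is earned (Rule 3).
With Ulefen and Morhal, Ashgor is earned (Rule 7).
Arcrun would need Valule and Ashgor (Rule 1), but Valule is never earned. Orbelm would need Ulefen, Umbnex, and Arcrun (Rule 6), but Arcrun is never earned. Valule would need Umbnex and Arcrun (Rule 2), but Arcrun is never earned.

Ashgor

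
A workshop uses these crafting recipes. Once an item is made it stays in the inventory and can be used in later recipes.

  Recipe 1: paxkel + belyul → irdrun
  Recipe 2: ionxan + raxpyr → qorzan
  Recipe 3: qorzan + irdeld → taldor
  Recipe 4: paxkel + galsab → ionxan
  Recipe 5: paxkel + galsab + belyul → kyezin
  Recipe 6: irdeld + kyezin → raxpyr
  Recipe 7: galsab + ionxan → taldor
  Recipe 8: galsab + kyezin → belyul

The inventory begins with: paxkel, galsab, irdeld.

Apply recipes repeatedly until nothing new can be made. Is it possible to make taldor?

paxkel + galsab → ionxan (Recipe 4).
Using Recipe 7, galsab and ionxan make taldor.

Yes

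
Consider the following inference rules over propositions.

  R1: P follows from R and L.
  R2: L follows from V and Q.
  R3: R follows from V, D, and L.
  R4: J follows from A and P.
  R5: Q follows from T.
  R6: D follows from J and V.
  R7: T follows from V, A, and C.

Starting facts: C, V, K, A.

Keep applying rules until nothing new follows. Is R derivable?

R would need V, D, and L (R3), but D is never established.

No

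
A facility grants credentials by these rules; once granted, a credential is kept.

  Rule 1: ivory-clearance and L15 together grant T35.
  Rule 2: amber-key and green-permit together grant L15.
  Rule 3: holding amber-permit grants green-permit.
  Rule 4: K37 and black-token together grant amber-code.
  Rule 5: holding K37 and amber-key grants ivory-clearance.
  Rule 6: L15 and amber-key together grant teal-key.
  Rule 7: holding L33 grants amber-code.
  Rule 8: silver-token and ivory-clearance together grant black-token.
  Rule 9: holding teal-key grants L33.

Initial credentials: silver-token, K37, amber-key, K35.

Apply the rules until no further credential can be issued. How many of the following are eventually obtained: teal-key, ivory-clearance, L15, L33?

Holding K37 and amber-key grants ivory-clearance (Rule 5).
teal-key would need L15 and amber-key (Rule 6), but L15 is never granted.
ivory-clearance: reached.
L15 would need amber-key and green-permit (Rule 2), but green-permit is never granted.
L33 would need teal-key (Rule 9), but teal-key is never granted.
Reached: ivory-clearance — 1 of the 4.

1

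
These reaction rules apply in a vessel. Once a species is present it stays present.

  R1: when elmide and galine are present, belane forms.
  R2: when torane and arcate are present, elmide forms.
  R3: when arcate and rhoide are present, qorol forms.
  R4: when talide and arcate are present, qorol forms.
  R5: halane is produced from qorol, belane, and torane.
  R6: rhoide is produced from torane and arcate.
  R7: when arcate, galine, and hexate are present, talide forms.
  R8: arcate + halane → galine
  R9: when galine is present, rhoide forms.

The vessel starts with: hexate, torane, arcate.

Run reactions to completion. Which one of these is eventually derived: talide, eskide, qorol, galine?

qorol

torane and arcate present → rhoide forms (R6).
arcate and rhoide present → qorol forms (R3).
galine would need arcate and halane (R8), but halane never forms. talide would need arcate, galine, and hexate (R7), but galine never forms. No rule produces eskide, and it is not given.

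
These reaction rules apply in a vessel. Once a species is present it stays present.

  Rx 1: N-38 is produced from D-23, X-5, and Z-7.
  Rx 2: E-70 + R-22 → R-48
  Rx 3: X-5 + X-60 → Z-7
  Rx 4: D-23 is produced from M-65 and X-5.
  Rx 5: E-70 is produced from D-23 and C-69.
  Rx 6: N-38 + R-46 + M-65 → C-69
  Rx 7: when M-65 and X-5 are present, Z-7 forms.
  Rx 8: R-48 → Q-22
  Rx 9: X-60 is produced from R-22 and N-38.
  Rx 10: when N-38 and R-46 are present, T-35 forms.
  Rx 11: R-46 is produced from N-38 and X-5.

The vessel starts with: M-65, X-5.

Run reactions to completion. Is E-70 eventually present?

Yes

M-65 and X-5 present → Z-7 forms (Rx 7).
M-65 and X-5 present → D-23 forms (Rx 4).
D-23, X-5, and Z-7 present → N-38 forms (Rx 1).
N-38 and X-5 present → R-46 forms (Rx 11).
N-38, R-46, and M-65 present → C-69 forms (Rx 6).
D-23 and C-69 present → E-70 forms (Rx 5).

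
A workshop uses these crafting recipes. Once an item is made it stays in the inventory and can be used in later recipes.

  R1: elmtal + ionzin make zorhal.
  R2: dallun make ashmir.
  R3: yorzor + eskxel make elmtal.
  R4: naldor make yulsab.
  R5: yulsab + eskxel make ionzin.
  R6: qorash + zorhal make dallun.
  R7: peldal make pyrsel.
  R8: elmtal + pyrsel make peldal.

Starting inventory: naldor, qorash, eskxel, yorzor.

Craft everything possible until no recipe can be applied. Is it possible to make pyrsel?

pyrsel would need peldal (R7), but peldal is never obtained.

No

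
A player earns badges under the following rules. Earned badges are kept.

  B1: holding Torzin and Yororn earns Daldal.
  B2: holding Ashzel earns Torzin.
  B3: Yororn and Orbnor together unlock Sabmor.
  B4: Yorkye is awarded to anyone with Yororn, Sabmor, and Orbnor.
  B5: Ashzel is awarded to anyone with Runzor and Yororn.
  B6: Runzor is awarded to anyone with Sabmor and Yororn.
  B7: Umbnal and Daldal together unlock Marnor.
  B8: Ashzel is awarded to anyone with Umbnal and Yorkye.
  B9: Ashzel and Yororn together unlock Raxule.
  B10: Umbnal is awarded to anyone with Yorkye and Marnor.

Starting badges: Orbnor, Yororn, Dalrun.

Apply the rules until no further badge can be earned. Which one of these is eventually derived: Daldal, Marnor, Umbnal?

With Yororn and Orbnor, Sabmor is earned (B3).
With Sabmor and Yororn, Runzor is earned (B6).
With Runzor and Yororn, Ashzel is earned (B5).
With Ashzel, Torzin is earned (B2).
With Torzin and Yororn, Daldal is earned (B1).
Umbnal would need Yorkye and Marnor (B10), but Marnor is never earned. Marnor would need Umbnal and Daldal (B7), but Umbnal is never earned.

Daldal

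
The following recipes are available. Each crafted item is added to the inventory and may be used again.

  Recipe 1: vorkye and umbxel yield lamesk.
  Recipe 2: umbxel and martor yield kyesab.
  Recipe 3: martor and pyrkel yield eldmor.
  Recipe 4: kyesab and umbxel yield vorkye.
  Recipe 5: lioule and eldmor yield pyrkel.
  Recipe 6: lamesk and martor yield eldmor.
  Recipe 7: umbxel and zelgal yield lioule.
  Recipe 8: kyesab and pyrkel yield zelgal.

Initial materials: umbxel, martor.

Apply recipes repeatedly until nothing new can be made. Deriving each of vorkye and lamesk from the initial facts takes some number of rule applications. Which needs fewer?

vorkye

vorkye: umbxel and martor → kyesab (Recipe 2). Using Recipe 4, kyesab and umbxel make vorkye. [2 rule applications]
lamesk: umbxel and martor → kyesab (Recipe 2). Using Recipe 4, kyesab and umbxel make vorkye. vorkye and umbxel → lamesk (Recipe 1). [3 rule applications]
vorkye needs fewer.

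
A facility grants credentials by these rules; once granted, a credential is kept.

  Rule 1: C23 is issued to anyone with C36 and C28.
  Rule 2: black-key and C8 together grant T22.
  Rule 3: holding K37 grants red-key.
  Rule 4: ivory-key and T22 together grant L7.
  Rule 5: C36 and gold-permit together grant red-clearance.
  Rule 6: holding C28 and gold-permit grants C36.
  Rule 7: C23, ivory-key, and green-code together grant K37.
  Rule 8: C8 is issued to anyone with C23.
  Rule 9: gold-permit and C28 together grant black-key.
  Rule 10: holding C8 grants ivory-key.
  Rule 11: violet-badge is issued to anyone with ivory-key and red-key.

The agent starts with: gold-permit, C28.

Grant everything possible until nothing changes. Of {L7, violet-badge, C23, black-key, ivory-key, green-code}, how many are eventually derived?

4

Holding gold-permit and C28 grants black-key (Rule 9).
Holding C28 and gold-permit grants C36 (Rule 6).
Holding C36 and C28 grants C23 (Rule 1).
Holding C23 grants C8 (Rule 8).
Holding C8 grants ivory-key (Rule 10).
Holding black-key and C8 grants T22 (Rule 2).
Holding ivory-key and T22 grants L7 (Rule 4).
L7: reached.
violet-badge would need ivory-key and red-key (Rule 11), but red-key is never granted.
C23: reached.
black-key: reached.
ivory-key: reached.
No rule produces green-code, and it is not given.
Reached: L7, C23, black-key, and ivory-key — 4 of the 6.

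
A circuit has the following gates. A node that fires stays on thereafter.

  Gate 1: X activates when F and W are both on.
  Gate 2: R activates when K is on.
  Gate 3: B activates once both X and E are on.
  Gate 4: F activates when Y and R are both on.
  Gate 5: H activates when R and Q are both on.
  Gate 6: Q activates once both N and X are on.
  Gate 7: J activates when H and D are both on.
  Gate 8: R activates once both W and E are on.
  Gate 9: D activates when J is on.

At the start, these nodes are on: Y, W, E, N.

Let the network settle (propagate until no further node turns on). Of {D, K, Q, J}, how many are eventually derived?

1

W and E are on, so R activates (Gate 8).
Y and R are on, so F activates (Gate 4).
F and W are on, so X activates (Gate 1).
Gate 6: N and X on → Q on.
D would need J (Gate 9), but J never turns on.
No rule produces K, and it is not given.
Q: reached.
J would need H and D (Gate 7), but D never turns on.
Reached: Q — 1 of the 4.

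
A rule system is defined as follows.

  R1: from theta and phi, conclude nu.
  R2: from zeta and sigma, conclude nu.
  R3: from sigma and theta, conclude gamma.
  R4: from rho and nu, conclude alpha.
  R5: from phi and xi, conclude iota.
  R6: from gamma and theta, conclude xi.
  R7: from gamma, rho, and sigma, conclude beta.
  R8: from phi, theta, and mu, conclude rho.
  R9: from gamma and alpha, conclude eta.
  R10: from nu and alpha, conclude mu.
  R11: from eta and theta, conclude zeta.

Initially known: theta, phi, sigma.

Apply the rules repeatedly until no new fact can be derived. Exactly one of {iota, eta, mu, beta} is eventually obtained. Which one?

From sigma and theta, R3 gives gamma.
From gamma and theta, R6 gives xi.
phi and xi hold, so iota follows (R5).
mu would need nu and alpha (R10), but alpha is never established. beta would need gamma, rho, and sigma (R7), but rho is never established. eta would need gamma and alpha (R9), but alpha is never established.

iota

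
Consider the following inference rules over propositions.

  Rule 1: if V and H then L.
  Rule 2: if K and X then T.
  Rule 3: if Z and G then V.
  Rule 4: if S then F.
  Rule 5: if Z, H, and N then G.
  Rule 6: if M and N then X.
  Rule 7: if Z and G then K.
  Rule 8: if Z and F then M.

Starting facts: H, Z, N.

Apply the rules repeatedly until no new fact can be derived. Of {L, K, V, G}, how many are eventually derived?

4

Z, H, and N hold, so G follows (Rule 5).
From Z and G, Rule 7 gives K.
From Z and G, Rule 3 gives V.
V and H hold, so L follows (Rule 1).
L: reached.
K: reached.
V: reached.
G: reached.
All 4 are reached.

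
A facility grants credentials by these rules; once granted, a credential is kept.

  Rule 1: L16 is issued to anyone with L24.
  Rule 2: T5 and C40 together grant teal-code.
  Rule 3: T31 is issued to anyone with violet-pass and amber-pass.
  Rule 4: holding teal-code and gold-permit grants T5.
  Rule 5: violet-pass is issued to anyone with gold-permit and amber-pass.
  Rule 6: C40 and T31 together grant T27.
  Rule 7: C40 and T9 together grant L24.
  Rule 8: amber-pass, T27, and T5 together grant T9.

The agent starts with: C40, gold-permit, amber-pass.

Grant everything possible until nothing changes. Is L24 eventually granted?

No

L24 would need C40 and T9 (Rule 7), but T9 is never granted.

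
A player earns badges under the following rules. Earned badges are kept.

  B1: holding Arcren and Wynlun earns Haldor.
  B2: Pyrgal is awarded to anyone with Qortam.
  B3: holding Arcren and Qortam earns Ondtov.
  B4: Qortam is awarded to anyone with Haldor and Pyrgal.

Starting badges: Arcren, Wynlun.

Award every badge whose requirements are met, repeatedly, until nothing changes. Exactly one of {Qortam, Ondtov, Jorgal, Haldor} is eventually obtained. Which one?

Haldor

With Arcren and Wynlun, Haldor is earned (B1).
Ondtov would need Arcren and Qortam (B3), but Qortam is never earned. Qortam would need Haldor and Pyrgal (B4), but Pyrgal is never earned. No rule produces Jorgal, and it is not given.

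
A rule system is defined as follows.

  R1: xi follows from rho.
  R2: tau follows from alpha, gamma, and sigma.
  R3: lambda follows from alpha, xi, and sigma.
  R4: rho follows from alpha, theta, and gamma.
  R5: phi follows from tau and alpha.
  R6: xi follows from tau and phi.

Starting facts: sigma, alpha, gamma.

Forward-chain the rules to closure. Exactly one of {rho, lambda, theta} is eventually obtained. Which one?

From alpha, gamma, and sigma, R2 gives tau.
From tau and alpha, R5 gives phi.
From tau and phi, R6 gives xi.
alpha, xi, and sigma hold, so lambda follows (R3).
No rule produces theta, and it is not given. rho would need alpha, theta, and gamma (R4), but theta is never established.

lambda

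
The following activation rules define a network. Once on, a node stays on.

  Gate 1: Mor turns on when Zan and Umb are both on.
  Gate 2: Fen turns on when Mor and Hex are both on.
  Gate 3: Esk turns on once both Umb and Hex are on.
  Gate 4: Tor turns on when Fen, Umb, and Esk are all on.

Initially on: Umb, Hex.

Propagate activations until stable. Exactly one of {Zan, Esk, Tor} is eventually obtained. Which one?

Esk

Umb and Hex are on, so Esk turns on (Gate 3).
No rule produces Zan, and it is not given. Tor would need Fen, Umb, and Esk (Gate 4), but Fen never turns on.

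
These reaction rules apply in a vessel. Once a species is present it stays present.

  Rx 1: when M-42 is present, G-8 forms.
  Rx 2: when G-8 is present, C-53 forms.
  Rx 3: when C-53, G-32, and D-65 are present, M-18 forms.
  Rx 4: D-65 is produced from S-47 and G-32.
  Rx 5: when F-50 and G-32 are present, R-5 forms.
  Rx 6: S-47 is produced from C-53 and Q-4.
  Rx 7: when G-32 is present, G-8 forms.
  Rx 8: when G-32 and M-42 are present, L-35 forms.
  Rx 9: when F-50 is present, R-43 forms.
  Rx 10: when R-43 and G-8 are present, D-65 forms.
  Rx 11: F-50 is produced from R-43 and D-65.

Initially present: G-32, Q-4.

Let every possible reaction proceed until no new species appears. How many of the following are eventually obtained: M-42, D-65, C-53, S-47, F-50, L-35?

G-32 present → G-8 forms (Rx 7).
G-8 present → C-53 forms (Rx 2).
C-53 and Q-4 present → S-47 forms (Rx 6).
S-47 and G-32 present → D-65 forms (Rx 4).
No rule produces M-42, and it is not given.
D-65: reached.
C-53: reached.
S-47: reached.
F-50 would need R-43 and D-65 (Rx 11), but R-43 never forms.
L-35 would need G-32 and M-42 (Rx 8), but M-42 never forms.
Reached: D-65, C-53, and S-47 — 3 of the 6.

3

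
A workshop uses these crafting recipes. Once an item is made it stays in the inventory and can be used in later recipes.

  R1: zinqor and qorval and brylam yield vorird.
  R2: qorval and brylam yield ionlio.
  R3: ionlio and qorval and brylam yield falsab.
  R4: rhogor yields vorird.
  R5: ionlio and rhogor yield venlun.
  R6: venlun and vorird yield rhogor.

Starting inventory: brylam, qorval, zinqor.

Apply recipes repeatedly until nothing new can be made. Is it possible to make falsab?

Yes

Using R2, qorval and brylam make ionlio.
Using R3, ionlio, qorval, and brylam make falsab.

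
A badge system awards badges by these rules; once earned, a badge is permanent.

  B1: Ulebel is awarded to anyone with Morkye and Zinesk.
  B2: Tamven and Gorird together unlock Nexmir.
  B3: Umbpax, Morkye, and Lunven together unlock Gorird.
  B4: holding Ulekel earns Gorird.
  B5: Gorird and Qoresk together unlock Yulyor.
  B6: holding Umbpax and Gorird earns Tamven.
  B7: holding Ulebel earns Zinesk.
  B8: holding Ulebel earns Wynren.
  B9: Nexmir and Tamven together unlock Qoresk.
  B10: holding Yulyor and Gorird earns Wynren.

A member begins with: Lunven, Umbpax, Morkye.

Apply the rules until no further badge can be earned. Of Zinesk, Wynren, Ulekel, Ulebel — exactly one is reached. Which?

Wynren

With Umbpax, Morkye, and Lunven, Gorird is earned (B3).
With Umbpax and Gorird, Tamven is earned (B6).
With Tamven and Gorird, Nexmir is earned (B2).
With Nexmir and Tamven, Qoresk is earned (B9).
With Gorird and Qoresk, Yulyor is earned (B5).
With Yulyor and Gorird, Wynren is earned (B10).
No rule produces Ulekel, and it is not given. Zinesk would need Ulebel (B7), but Ulebel is never earned. Ulebel would need Morkye and Zinesk (B1), but Zinesk is never earned.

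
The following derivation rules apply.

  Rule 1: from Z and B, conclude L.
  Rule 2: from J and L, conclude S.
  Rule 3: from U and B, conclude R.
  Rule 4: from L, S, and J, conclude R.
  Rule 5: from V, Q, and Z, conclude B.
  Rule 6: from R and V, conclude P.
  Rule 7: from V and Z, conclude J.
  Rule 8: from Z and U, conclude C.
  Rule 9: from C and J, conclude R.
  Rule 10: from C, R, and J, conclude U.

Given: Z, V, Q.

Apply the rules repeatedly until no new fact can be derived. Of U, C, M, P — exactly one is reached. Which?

P

From V, Q, and Z, Rule 5 gives B.
From V and Z, Rule 7 gives J.
From Z and B, Rule 1 gives L.
J and L hold, so S follows (Rule 2).
From L, S, and J, Rule 4 gives R.
From R and V, Rule 6 gives P.
C would need Z and U (Rule 8), but U is never established. U would need C, R, and J (Rule 10), but C is never established. No rule produces M, and it is not given.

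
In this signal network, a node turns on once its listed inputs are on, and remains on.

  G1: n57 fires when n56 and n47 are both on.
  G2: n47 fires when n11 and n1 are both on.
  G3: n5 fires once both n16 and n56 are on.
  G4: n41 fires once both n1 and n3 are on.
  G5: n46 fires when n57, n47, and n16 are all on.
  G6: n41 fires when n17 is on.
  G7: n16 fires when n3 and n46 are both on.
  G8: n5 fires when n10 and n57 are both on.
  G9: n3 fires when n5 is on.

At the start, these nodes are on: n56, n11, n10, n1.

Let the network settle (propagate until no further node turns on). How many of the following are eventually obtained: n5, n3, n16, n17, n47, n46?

3

G2: n11 and n1 on → n47 on.
G1: n56 and n47 on → n57 on.
G8: n10 and n57 on → n5 on.
G9: n5 on → n3 on.
n5: reached.
n3: reached.
n16 would need n3 and n46 (G7), but n46 never turns on.
No rule produces n17, and it is not given.
n47: reached.
n46 would need n57, n47, and n16 (G5), but n16 never turns on.
Reached: n5, n3, and n47 — 3 of the 6.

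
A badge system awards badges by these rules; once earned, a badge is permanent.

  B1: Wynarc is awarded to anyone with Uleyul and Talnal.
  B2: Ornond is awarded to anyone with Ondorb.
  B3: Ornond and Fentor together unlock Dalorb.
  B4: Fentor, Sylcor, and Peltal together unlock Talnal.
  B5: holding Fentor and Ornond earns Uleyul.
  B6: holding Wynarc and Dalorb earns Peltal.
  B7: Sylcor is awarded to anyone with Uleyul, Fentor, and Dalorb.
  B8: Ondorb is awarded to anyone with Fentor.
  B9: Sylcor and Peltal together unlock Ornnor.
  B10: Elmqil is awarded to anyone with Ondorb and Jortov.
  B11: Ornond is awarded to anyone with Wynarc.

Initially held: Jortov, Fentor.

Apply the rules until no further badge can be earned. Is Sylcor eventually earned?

Yes

With Fentor, Ondorb is earned (B8).
With Ondorb, Ornond is earned (B2).
With Fentor and Ornond, Uleyul is earned (B5).
With Ornond and Fentor, Dalorb is earned (B3).
With Uleyul, Fentor, and Dalorb, Sylcor is earned (B7).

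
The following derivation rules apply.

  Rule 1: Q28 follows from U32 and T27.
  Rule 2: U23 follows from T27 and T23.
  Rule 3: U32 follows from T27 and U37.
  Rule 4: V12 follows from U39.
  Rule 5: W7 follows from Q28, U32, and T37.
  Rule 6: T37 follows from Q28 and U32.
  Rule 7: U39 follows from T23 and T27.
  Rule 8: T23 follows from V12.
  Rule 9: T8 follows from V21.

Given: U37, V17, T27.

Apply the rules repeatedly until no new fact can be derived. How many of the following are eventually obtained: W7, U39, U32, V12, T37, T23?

From T27 and U37, Rule 3 gives U32.
U32 and T27 hold, so Q28 follows (Rule 1).
From Q28 and U32, Rule 6 gives T37.
From Q28, U32, and T37, Rule 5 gives W7.
W7: reached.
U39 would need T23 and T27 (Rule 7), but T23 is never established.
U32: reached.
V12 would need U39 (Rule 4), but U39 is never established.
T37: reached.
T23 would need V12 (Rule 8), but V12 is never established.
Reached: W7, U32, and T37 — 3 of the 6.

3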